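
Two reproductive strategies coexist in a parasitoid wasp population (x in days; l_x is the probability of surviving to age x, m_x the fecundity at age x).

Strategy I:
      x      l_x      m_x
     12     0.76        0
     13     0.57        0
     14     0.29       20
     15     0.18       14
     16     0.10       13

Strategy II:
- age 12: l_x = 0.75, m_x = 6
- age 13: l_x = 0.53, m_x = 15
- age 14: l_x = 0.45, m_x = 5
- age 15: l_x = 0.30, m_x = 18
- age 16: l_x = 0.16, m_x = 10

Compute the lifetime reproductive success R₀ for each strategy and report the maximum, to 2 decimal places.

Strategy I: R₀ = 0.76×0 + 0.57×0 + 0.29×20 + 0.18×14 + 0.10×13 = 9.6200
Strategy II: R₀ = 0.75×6 + 0.53×15 + 0.45×5 + 0.30×18 + 0.16×10 = 21.7000
Highest R₀: strategy II with 21.7000.

21.70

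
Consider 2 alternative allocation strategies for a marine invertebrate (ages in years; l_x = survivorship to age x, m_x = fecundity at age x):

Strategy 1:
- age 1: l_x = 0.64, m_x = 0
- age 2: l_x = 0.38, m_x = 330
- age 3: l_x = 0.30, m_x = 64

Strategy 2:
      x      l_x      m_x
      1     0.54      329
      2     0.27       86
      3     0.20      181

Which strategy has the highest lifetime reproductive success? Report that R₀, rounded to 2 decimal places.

237.08

Strategy 1: R₀ = 0.64×0 + 0.38×330 + 0.30×64 = 144.6000
Strategy 2: R₀ = 0.54×329 + 0.27×86 + 0.20×181 = 237.0800
Highest R₀: strategy 2 with 237.0800.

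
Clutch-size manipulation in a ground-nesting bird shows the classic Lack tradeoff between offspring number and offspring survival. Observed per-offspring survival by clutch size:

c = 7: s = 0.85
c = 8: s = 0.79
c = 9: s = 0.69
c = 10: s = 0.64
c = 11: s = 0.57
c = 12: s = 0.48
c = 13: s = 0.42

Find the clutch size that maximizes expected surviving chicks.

Expected surviving chicks = c × s(c):
  c=7: 7 × 0.85 = 5.950
  c=8: 8 × 0.79 = 6.320
  c=9: 9 × 0.69 = 6.210
  c=10: 10 × 0.64 = 6.400
  c=11: 11 × 0.57 = 6.270
  c=12: 12 × 0.48 = 5.760
  c=13: 13 × 0.42 = 5.460
Maximum at c = 10 (6.400 surviving chicks).

10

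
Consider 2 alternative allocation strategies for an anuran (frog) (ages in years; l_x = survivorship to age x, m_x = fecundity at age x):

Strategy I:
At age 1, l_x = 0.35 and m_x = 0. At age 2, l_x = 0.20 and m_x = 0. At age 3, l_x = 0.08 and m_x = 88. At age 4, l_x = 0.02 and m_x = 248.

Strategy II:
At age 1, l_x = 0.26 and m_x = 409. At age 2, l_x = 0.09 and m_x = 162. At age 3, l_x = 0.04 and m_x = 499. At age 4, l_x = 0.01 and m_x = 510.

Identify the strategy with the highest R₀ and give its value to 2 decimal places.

145.98

Strategy I: R₀ = 0.35×0 + 0.20×0 + 0.08×88 + 0.02×248 = 12.0000
Strategy II: R₀ = 0.26×409 + 0.09×162 + 0.04×499 + 0.01×510 = 145.9800
Highest R₀: strategy II with 145.9800.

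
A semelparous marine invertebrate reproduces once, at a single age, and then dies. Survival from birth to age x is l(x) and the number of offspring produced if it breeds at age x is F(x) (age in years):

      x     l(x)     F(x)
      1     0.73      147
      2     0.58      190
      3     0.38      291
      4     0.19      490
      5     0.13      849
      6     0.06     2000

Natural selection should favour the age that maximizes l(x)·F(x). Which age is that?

6

Expected offspring if breeding at age x = l(x) × F(x):
  age 1: 0.73 × 147 = 107.310
  age 2: 0.58 × 190 = 110.200
  age 3: 0.38 × 291 = 110.580
  age 4: 0.19 × 490 = 93.100
  age 5: 0.13 × 849 = 110.370
  age 6: 0.06 × 2000 = 120.000
Maximum at age 6 (120.000).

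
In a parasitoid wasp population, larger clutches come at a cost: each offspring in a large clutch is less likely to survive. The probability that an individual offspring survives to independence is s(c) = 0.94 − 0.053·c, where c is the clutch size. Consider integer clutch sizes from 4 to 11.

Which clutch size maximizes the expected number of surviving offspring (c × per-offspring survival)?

Expected surviving offspring = c × s(c):
  c=4: 4 × 0.728 = 2.912
  c=5: 5 × 0.675 = 3.375
  c=6: 6 × 0.622 = 3.732
  c=7: 7 × 0.569 = 3.983
  c=8: 8 × 0.516 = 4.128
  c=9: 9 × 0.463 = 4.167
  c=10: 10 × 0.410 = 4.100
  c=11: 11 × 0.357 = 3.927
Maximum at c = 9 (4.167 surviving offspring).

9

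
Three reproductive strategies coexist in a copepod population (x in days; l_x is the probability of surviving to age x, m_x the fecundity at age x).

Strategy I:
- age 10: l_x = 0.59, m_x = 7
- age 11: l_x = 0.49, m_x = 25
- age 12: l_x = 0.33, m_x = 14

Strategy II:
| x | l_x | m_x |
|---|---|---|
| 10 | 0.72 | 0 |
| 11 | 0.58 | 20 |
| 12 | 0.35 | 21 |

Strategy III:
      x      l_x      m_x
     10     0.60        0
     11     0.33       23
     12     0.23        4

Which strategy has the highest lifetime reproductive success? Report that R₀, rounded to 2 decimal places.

Strategy I: R₀ = 0.59×7 + 0.49×25 + 0.33×14 = 21.0000
Strategy II: R₀ = 0.72×0 + 0.58×20 + 0.35×21 = 18.9500
Strategy III: R₀ = 0.60×0 + 0.33×23 + 0.23×4 = 8.5100
Highest R₀: strategy I with 21.0000.

21.00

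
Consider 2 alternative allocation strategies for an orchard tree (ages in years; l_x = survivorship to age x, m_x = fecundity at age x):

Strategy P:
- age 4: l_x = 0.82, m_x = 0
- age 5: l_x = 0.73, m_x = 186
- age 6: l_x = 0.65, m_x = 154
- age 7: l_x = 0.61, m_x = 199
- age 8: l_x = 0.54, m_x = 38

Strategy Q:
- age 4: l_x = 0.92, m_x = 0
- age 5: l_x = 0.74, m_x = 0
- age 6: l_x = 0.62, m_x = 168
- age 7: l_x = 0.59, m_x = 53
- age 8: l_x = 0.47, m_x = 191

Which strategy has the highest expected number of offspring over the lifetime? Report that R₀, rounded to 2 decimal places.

Strategy P: R₀ = 0.82×0 + 0.73×186 + 0.65×154 + 0.61×199 + 0.54×38 = 377.7900
Strategy Q: R₀ = 0.92×0 + 0.74×0 + 0.62×168 + 0.59×53 + 0.47×191 = 225.2000
Highest R₀: strategy P with 377.7900.

377.79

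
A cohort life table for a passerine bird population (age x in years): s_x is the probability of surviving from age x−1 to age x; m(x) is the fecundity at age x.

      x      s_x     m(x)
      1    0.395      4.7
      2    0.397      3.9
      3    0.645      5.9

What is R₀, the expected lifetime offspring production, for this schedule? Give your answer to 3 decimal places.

Survivorship from birth: l_x = s_1·s_2·…·s_x.
  l_1 = 0.39500
  l_2 = 0.15682
  l_3 = 0.10115
R₀ = Σ l_x m(x):
  age 1: 0.39500 × 4.7 = 1.8565
  age 2: 0.15682 × 3.9 = 0.6116
  age 3: 0.10115 × 5.9 = 0.5968
R₀ = 1.8565 + 0.6116 + 0.5968 = 3.0649

3.065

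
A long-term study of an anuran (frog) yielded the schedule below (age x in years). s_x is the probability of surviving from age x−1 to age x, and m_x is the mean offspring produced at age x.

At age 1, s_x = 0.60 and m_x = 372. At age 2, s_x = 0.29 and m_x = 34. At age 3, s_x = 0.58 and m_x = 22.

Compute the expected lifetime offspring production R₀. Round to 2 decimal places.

Survivorship from birth: l_x = s_1·s_2·…·s_x.
  l_1 = 0.60000
  l_2 = 0.17400
  l_3 = 0.10092
R₀ = Σ l_x m_x:
  age 1: 0.60000 × 372 = 223.2000
  age 2: 0.17400 × 34 = 5.9160
  age 3: 0.10092 × 22 = 2.2202
R₀ = 223.2000 + 5.9160 + 2.2202 = 231.3362

231.34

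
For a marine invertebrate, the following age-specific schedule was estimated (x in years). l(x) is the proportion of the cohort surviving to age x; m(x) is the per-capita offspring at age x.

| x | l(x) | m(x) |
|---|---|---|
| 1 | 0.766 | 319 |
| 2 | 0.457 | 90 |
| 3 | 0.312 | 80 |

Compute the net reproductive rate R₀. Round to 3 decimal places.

R₀ = Σ l(x) m(x):
  age 1: 0.766 × 319 = 244.3540
  age 2: 0.457 × 90 = 41.1300
  age 3: 0.312 × 80 = 24.9600
R₀ = 244.3540 + 41.1300 + 24.9600 = 310.4440

310.444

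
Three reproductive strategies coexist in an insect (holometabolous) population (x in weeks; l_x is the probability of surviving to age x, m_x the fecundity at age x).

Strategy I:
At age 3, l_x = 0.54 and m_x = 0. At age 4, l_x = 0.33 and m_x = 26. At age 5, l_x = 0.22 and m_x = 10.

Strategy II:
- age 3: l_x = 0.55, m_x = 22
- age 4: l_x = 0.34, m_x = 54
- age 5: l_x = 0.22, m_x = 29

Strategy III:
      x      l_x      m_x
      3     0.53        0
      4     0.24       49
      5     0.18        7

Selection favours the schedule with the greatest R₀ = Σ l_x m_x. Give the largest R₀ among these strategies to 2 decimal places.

36.84

Strategy I: R₀ = 0.54×0 + 0.33×26 + 0.22×10 = 10.7800
Strategy II: R₀ = 0.55×22 + 0.34×54 + 0.22×29 = 36.8400
Strategy III: R₀ = 0.53×0 + 0.24×49 + 0.18×7 = 13.0200
Highest R₀: strategy II with 36.8400.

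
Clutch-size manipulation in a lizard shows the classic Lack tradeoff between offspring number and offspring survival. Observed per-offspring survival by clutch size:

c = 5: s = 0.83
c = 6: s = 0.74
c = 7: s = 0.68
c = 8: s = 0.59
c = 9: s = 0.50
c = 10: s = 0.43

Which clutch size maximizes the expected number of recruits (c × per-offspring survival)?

Expected recruits = c × s(c):
  c=5: 5 × 0.83 = 4.150
  c=6: 6 × 0.74 = 4.440
  c=7: 7 × 0.68 = 4.760
  c=8: 8 × 0.59 = 4.720
  c=9: 9 × 0.50 = 4.500
  c=10: 10 × 0.43 = 4.300
Maximum at c = 7 (4.760 recruits).

7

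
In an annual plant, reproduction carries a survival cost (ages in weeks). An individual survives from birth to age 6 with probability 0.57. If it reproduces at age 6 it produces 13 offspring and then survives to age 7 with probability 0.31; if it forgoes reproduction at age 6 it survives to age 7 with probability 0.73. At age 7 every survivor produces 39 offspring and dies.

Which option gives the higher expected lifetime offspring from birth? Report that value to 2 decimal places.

16.23

breed at age 6: R₀ = 0.57 × (13 + 0.31 × 39) = 0.57 × 25.0900 = 14.3013
delay to age 7: R₀ = 0.57 × (0.73 × 39) = 0.57 × 28.4700 = 16.2279
Higher: delay to age 7 (16.2279).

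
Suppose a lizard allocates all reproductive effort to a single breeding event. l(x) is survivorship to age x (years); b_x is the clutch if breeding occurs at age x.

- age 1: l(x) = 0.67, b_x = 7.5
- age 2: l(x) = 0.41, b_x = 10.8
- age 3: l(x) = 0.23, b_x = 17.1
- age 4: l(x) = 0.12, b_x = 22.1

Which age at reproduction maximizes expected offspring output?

Expected offspring if breeding at age x = l(x) × b_x:
  age 1: 0.67 × 7.5 = 5.025
  age 2: 0.41 × 10.8 = 4.428
  age 3: 0.23 × 17.1 = 3.933
  age 4: 0.12 × 22.1 = 2.652
Maximum at age 1 (5.025).

1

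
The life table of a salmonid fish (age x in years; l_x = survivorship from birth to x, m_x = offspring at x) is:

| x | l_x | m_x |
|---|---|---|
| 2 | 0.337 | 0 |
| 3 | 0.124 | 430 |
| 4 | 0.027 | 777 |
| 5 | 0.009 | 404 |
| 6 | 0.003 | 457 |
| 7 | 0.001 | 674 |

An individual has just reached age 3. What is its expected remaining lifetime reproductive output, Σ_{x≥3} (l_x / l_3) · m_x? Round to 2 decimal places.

l_3 = 0.124. Conditional survival from age 3 to x is l_x / l_3.
  x=3: (0.124/0.124) × 430 = 430.0000
  x=4: (0.027/0.124) × 777 = 169.1855
  x=5: (0.009/0.124) × 404 = 29.3226
  x=6: (0.003/0.124) × 457 = 11.0565
  x=7: (0.001/0.124) × 674 = 5.4355
Sum = 430.0000 + 169.1855 + 29.3226 + 11.0565 + 5.4355 = 645.0000

645.00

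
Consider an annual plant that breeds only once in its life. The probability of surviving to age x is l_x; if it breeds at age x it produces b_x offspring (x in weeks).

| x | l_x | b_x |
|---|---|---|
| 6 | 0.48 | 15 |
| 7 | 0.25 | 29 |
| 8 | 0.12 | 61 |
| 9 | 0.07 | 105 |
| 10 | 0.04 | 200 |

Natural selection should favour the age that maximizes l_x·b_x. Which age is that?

10

Expected offspring if breeding at age x = l_x × b_x:
  age 6: 0.48 × 15 = 7.200
  age 7: 0.25 × 29 = 7.250
  age 8: 0.12 × 61 = 7.320
  age 9: 0.07 × 105 = 7.350
  age 10: 0.04 × 200 = 8.000
Maximum at age 10 (8.000).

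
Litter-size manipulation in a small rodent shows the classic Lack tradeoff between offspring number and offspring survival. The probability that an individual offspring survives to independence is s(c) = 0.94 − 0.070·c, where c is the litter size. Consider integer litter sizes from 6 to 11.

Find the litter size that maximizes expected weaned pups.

Expected weaned pups = c × s(c):
  c=6: 6 × 0.520 = 3.120
  c=7: 7 × 0.450 = 3.150
  c=8: 8 × 0.380 = 3.040
  c=9: 9 × 0.310 = 2.790
  c=10: 10 × 0.240 = 2.400
  c=11: 11 × 0.170 = 1.870
Maximum at c = 7 (3.150 weaned pups).

7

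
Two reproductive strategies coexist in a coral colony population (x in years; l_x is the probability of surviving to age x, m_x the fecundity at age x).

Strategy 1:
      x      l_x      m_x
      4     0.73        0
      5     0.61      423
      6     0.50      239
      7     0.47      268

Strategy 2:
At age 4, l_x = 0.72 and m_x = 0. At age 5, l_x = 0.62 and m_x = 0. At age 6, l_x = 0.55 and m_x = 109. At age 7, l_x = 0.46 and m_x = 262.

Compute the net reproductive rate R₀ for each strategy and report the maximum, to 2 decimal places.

503.49

Strategy 1: R₀ = 0.73×0 + 0.61×423 + 0.50×239 + 0.47×268 = 503.4900
Strategy 2: R₀ = 0.72×0 + 0.62×0 + 0.55×109 + 0.46×262 = 180.4700
Highest R₀: strategy 1 with 503.4900.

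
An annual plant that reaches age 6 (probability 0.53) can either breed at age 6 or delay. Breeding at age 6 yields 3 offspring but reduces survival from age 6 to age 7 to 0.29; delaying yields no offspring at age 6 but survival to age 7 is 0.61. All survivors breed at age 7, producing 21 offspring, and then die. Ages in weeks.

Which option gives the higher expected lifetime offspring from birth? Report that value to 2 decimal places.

breed at age 6: R₀ = 0.53 × (3 + 0.29 × 21) = 0.53 × 9.0900 = 4.8177
delay to age 7: R₀ = 0.53 × (0.61 × 21) = 0.53 × 12.8100 = 6.7893
Higher: delay to age 7 (6.7893).

6.79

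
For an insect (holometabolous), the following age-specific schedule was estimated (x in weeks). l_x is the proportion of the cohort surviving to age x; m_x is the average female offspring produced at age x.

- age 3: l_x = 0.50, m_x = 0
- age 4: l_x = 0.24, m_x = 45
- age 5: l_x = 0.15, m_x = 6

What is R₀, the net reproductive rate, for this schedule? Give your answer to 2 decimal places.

R₀ = Σ l_x m_x:
  age 3: 0.50 × 0 = 0.0000
  age 4: 0.24 × 45 = 10.8000
  age 5: 0.15 × 6 = 0.9000
R₀ = 0.0000 + 10.8000 + 0.9000 = 11.7000

11.70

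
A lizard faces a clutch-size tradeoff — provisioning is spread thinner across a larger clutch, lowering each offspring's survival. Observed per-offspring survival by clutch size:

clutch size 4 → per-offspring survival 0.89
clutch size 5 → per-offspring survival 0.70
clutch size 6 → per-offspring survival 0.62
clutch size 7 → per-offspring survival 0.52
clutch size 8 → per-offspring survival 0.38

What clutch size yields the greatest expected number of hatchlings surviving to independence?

6

Expected hatchlings surviving to independence = c × s(c):
  c=4: 4 × 0.89 = 3.560
  c=5: 5 × 0.70 = 3.500
  c=6: 6 × 0.62 = 3.720
  c=7: 7 × 0.52 = 3.640
  c=8: 8 × 0.38 = 3.040
Maximum at c = 6 (3.720 hatchlings surviving to independence).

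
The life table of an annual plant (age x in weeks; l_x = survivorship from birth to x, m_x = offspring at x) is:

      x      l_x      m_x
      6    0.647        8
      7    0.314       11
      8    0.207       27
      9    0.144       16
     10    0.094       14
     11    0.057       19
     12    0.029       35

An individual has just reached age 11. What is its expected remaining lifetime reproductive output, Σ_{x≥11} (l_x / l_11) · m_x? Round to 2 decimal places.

36.81

l_11 = 0.057. Conditional survival from age 11 to x is l_x / l_11.
  x=11: (0.057/0.057) × 19 = 19.0000
  x=12: (0.029/0.057) × 35 = 17.8070
Sum = 19.0000 + 17.8070 = 36.8070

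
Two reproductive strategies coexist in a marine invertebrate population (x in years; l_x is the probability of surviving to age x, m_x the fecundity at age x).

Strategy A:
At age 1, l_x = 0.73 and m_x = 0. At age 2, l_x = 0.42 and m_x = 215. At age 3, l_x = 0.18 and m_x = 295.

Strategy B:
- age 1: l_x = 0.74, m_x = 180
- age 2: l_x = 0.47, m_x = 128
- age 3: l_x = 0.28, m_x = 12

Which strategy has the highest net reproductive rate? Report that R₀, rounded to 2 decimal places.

Strategy A: R₀ = 0.73×0 + 0.42×215 + 0.18×295 = 143.4000
Strategy B: R₀ = 0.74×180 + 0.47×128 + 0.28×12 = 196.7200
Highest R₀: strategy B with 196.7200.

196.72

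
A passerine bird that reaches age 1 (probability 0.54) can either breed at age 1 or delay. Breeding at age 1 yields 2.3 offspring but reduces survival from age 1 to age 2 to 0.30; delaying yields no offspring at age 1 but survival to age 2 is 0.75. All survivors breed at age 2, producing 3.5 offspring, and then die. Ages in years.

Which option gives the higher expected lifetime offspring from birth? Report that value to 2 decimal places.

1.81

breed at age 1: R₀ = 0.54 × (2.3 + 0.30 × 3.5) = 0.54 × 3.3500 = 1.8090
delay to age 2: R₀ = 0.54 × (0.75 × 3.5) = 0.54 × 2.6250 = 1.4175
Higher: breed at age 1 (1.8090).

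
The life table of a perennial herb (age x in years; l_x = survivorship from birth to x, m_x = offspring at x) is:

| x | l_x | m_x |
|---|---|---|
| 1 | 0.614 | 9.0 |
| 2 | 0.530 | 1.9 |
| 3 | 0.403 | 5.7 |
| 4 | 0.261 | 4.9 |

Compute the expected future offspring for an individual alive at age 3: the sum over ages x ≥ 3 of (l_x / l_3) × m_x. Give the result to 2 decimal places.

l_3 = 0.403. Conditional survival from age 3 to x is l_x / l_3.
  x=3: (0.403/0.403) × 5.7 = 5.7000
  x=4: (0.261/0.403) × 4.9 = 3.1734
Sum = 5.7000 + 3.1734 = 8.8734

8.87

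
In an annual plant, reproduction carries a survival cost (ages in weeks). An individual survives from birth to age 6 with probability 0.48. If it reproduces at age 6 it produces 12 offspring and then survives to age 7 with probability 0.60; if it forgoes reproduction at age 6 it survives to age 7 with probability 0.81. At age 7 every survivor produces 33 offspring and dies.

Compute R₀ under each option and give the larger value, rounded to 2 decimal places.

breed at age 6: R₀ = 0.48 × (12 + 0.60 × 33) = 0.48 × 31.8000 = 15.2640
delay to age 7: R₀ = 0.48 × (0.81 × 33) = 0.48 × 26.7300 = 12.8304
Higher: breed at age 6 (15.2640).

15.26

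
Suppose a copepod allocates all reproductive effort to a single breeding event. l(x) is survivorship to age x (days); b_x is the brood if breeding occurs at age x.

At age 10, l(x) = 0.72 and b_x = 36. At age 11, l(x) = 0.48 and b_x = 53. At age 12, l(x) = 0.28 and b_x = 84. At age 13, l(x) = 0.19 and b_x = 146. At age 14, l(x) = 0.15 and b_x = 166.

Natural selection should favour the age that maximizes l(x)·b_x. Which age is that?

Expected offspring if breeding at age x = l(x) × b_x:
  age 10: 0.72 × 36 = 25.920
  age 11: 0.48 × 53 = 25.440
  age 12: 0.28 × 84 = 23.520
  age 13: 0.19 × 146 = 27.740
  age 14: 0.15 × 166 = 24.900
Maximum at age 13 (27.740).

13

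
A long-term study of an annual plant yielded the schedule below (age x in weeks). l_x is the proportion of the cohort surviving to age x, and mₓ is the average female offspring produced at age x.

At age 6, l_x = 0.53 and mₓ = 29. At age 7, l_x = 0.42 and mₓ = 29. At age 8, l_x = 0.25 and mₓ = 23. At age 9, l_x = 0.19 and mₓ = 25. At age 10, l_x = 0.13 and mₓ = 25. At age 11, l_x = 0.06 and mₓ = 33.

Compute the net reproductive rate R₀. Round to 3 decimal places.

R₀ = Σ l_x mₓ:
  age 6: 0.53 × 29 = 15.3700
  age 7: 0.42 × 29 = 12.1800
  age 8: 0.25 × 23 = 5.7500
  age 9: 0.19 × 25 = 4.7500
  age 10: 0.13 × 25 = 3.2500
  age 11: 0.06 × 33 = 1.9800
R₀ = 15.3700 + 12.1800 + 5.7500 + 4.7500 + 3.2500 + 1.9800 = 43.2800

43.280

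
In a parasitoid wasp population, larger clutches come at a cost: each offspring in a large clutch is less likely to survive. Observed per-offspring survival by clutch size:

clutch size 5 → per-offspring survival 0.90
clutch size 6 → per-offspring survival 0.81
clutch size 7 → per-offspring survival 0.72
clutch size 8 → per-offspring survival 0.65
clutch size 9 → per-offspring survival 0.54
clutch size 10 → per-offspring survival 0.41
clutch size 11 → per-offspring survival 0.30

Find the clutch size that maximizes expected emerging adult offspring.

Expected emerging adult offspring = c × s(c):
  c=5: 5 × 0.90 = 4.500
  c=6: 6 × 0.81 = 4.860
  c=7: 7 × 0.72 = 5.040
  c=8: 8 × 0.65 = 5.200
  c=9: 9 × 0.54 = 4.860
  c=10: 10 × 0.41 = 4.100
  c=11: 11 × 0.30 = 3.300
Maximum at c = 8 (5.200 emerging adult offspring).

8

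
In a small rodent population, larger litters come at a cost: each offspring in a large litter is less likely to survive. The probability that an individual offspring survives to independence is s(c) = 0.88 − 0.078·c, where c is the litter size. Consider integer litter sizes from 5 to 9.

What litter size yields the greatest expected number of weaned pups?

Expected weaned pups = c × s(c):
  c=5: 5 × 0.490 = 2.450
  c=6: 6 × 0.412 = 2.472
  c=7: 7 × 0.334 = 2.338
  c=8: 8 × 0.256 = 2.048
  c=9: 9 × 0.178 = 1.602
Maximum at c = 6 (2.472 weaned pups).

6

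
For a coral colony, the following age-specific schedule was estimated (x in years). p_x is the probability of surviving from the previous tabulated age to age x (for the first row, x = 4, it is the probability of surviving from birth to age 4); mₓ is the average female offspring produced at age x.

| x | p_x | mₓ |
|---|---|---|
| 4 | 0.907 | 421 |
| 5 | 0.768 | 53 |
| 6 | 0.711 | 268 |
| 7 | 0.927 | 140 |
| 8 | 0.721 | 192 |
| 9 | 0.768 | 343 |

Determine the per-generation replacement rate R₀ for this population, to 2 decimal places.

Survivorship from birth: l_x = p_4·p_5·…·p_x.
  l_4 = 0.90700
  l_5 = 0.69658
  l_6 = 0.49527
  l_7 = 0.45911
  l_8 = 0.33102
  l_9 = 0.25422
R₀ = Σ l_x mₓ:
  age 4: 0.90700 × 421 = 381.8470
  age 5: 0.69658 × 53 = 36.9187
  age 6: 0.49527 × 268 = 132.7324
  age 7: 0.45911 × 140 = 64.2754
  age 8: 0.33102 × 192 = 63.5558
  age 9: 0.25422 × 343 = 87.1975
R₀ = 381.8470 + 36.9187 + 132.7324 + 64.2754 + 63.5558 + 87.1975 = 766.5268

766.53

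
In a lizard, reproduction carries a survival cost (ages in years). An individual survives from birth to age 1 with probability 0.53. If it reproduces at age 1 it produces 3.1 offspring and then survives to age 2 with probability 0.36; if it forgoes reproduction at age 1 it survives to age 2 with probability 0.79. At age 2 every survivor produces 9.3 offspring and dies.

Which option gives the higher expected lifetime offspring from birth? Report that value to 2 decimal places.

3.89

breed at age 1: R₀ = 0.53 × (3.1 + 0.36 × 9.3) = 0.53 × 6.4480 = 3.4174
delay to age 2: R₀ = 0.53 × (0.79 × 9.3) = 0.53 × 7.3470 = 3.8939
Higher: delay to age 2 (3.8939).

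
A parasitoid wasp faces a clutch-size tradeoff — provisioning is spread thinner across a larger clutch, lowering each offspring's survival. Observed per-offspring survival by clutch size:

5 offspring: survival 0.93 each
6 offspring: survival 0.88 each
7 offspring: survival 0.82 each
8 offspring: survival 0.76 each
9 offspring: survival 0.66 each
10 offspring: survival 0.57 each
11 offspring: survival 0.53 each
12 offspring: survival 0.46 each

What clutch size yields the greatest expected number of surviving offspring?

Expected surviving offspring = c × s(c):
  c=5: 5 × 0.93 = 4.650
  c=6: 6 × 0.88 = 5.280
  c=7: 7 × 0.82 = 5.740
  c=8: 8 × 0.76 = 6.080
  c=9: 9 × 0.66 = 5.940
  c=10: 10 × 0.57 = 5.700
  c=11: 11 × 0.53 = 5.830
  c=12: 12 × 0.46 = 5.520
Maximum at c = 8 (6.080 surviving offspring).

8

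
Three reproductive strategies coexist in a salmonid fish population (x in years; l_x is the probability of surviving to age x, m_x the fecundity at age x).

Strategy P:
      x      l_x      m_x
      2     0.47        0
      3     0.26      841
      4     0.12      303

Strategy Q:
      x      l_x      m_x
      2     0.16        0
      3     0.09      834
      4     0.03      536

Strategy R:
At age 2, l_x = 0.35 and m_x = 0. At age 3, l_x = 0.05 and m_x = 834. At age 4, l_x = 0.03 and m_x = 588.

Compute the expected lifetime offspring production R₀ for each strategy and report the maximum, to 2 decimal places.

255.02

Strategy P: R₀ = 0.47×0 + 0.26×841 + 0.12×303 = 255.0200
Strategy Q: R₀ = 0.16×0 + 0.09×834 + 0.03×536 = 91.1400
Strategy R: R₀ = 0.35×0 + 0.05×834 + 0.03×588 = 59.3400
Highest R₀: strategy P with 255.0200.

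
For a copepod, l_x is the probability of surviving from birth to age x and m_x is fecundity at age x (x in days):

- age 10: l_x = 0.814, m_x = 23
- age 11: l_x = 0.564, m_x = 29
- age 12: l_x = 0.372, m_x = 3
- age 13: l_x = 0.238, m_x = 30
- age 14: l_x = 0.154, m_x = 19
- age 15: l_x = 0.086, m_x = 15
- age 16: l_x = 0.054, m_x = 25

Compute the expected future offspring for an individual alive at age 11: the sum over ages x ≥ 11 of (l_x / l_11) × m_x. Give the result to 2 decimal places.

l_11 = 0.564. Conditional survival from age 11 to x is l_x / l_11.
  x=11: (0.564/0.564) × 29 = 29.0000
  x=12: (0.372/0.564) × 3 = 1.9787
  x=13: (0.238/0.564) × 30 = 12.6596
  x=14: (0.154/0.564) × 19 = 5.1879
  x=15: (0.086/0.564) × 15 = 2.2872
  x=16: (0.054/0.564) × 25 = 2.3936
Sum = 29.0000 + 1.9787 + 12.6596 + 5.1879 + 2.2872 + 2.3936 = 53.5071

53.51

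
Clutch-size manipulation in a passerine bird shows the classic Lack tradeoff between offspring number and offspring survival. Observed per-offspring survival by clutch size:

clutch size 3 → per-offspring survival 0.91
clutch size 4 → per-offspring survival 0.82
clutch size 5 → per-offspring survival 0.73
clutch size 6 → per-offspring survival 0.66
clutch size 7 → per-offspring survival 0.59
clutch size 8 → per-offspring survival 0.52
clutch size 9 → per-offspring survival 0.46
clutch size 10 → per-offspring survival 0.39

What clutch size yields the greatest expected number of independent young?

Expected independent young = c × s(c):
  c=3: 3 × 0.91 = 2.730
  c=4: 4 × 0.82 = 3.280
  c=5: 5 × 0.73 = 3.650
  c=6: 6 × 0.66 = 3.960
  c=7: 7 × 0.59 = 4.130
  c=8: 8 × 0.52 = 4.160
  c=9: 9 × 0.46 = 4.140
  c=10: 10 × 0.39 = 3.900
Maximum at c = 8 (4.160 independent young).

8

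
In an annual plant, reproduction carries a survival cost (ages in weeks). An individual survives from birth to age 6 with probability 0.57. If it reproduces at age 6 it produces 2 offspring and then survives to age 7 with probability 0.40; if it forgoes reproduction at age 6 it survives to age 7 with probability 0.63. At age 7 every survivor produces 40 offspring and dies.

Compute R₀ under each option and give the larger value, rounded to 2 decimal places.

breed at age 6: R₀ = 0.57 × (2 + 0.40 × 40) = 0.57 × 18.0000 = 10.2600
delay to age 7: R₀ = 0.57 × (0.63 × 40) = 0.57 × 25.2000 = 14.3640
Higher: delay to age 7 (14.3640).

14.36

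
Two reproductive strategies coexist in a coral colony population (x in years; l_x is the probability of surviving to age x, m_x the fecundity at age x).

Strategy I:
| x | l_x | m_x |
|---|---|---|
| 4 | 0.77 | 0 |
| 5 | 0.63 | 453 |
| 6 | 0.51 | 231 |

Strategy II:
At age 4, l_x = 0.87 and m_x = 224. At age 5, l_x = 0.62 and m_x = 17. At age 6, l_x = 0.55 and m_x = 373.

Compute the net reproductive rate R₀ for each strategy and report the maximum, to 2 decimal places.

410.57

Strategy I: R₀ = 0.77×0 + 0.63×453 + 0.51×231 = 403.2000
Strategy II: R₀ = 0.87×224 + 0.62×17 + 0.55×373 = 410.5700
Highest R₀: strategy II with 410.5700.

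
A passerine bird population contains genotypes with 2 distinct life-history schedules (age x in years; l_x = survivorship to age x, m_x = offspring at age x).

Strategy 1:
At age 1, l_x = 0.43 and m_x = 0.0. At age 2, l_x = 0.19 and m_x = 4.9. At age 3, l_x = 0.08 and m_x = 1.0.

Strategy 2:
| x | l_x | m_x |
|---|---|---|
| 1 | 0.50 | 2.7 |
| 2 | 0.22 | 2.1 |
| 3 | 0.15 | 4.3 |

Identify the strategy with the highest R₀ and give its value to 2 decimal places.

2.46

Strategy 1: R₀ = 0.43×0.0 + 0.19×4.9 + 0.08×1.0 = 1.0110
Strategy 2: R₀ = 0.50×2.7 + 0.22×2.1 + 0.15×4.3 = 2.4570
Highest R₀: strategy 2 with 2.4570.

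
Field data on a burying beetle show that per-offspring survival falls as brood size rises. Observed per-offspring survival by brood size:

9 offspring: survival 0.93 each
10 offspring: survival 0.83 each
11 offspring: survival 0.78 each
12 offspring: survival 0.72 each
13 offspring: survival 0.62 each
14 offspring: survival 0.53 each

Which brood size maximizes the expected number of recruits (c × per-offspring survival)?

12

Expected recruits = c × s(c):
  c=9: 9 × 0.93 = 8.370
  c=10: 10 × 0.83 = 8.300
  c=11: 11 × 0.78 = 8.580
  c=12: 12 × 0.72 = 8.640
  c=13: 13 × 0.62 = 8.060
  c=14: 14 × 0.53 = 7.420
Maximum at c = 12 (8.640 recruits).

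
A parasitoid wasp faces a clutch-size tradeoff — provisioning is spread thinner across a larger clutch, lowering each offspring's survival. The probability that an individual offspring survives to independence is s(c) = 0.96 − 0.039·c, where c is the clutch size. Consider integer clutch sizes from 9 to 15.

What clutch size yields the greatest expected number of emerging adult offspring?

Expected emerging adult offspring = c × s(c):
  c=9: 9 × 0.609 = 5.481
  c=10: 10 × 0.570 = 5.700
  c=11: 11 × 0.531 = 5.841
  c=12: 12 × 0.492 = 5.904
  c=13: 13 × 0.453 = 5.889
  c=14: 14 × 0.414 = 5.796
  c=15: 15 × 0.375 = 5.625
Maximum at c = 12 (5.904 emerging adult offspring).

12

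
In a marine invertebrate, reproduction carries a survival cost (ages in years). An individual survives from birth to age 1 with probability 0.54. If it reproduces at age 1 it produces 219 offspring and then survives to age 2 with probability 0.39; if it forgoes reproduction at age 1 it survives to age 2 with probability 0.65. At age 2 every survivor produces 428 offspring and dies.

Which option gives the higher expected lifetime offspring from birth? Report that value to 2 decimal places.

208.40

breed at age 1: R₀ = 0.54 × (219 + 0.39 × 428) = 0.54 × 385.9200 = 208.3968
delay to age 2: R₀ = 0.54 × (0.65 × 428) = 0.54 × 278.2000 = 150.2280
Higher: breed at age 1 (208.3968).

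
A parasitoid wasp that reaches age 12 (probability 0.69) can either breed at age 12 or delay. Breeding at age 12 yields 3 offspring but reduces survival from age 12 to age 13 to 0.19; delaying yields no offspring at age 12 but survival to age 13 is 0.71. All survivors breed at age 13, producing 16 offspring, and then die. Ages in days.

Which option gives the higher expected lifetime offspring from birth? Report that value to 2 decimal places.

breed at age 12: R₀ = 0.69 × (3 + 0.19 × 16) = 0.69 × 6.0400 = 4.1676
delay to age 13: R₀ = 0.69 × (0.71 × 16) = 0.69 × 11.3600 = 7.8384
Higher: delay to age 13 (7.8384).

7.84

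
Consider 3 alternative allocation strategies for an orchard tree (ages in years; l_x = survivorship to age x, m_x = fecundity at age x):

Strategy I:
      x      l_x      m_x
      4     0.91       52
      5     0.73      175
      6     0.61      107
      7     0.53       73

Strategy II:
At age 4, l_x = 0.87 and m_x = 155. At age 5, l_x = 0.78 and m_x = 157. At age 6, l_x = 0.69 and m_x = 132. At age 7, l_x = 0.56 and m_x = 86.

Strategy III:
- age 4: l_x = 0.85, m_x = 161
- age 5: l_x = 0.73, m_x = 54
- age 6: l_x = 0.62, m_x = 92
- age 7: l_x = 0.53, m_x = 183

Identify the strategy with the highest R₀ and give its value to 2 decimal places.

Strategy I: R₀ = 0.91×52 + 0.73×175 + 0.61×107 + 0.53×73 = 279.0300
Strategy II: R₀ = 0.87×155 + 0.78×157 + 0.69×132 + 0.56×86 = 396.5500
Strategy III: R₀ = 0.85×161 + 0.73×54 + 0.62×92 + 0.53×183 = 330.3000
Highest R₀: strategy II with 396.5500.

396.55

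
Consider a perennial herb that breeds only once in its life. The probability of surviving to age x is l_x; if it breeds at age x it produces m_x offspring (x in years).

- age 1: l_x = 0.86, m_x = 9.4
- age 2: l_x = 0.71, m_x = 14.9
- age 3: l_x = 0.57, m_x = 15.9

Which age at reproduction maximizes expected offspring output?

2

Expected offspring if breeding at age x = l_x × m_x:
  age 1: 0.86 × 9.4 = 8.084
  age 2: 0.71 × 14.9 = 10.579
  age 3: 0.57 × 15.9 = 9.063
Maximum at age 2 (10.579).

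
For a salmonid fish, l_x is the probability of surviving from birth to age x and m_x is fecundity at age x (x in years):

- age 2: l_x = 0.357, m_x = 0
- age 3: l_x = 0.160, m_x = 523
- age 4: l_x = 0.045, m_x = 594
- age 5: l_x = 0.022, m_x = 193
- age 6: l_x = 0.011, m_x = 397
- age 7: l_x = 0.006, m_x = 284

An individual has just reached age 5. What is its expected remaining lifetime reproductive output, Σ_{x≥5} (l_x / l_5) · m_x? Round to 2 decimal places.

l_5 = 0.022. Conditional survival from age 5 to x is l_x / l_5.
  x=5: (0.022/0.022) × 193 = 193.0000
  x=6: (0.011/0.022) × 397 = 198.5000
  x=7: (0.006/0.022) × 284 = 77.4545
Sum = 193.0000 + 198.5000 + 77.4545 = 468.9545

468.95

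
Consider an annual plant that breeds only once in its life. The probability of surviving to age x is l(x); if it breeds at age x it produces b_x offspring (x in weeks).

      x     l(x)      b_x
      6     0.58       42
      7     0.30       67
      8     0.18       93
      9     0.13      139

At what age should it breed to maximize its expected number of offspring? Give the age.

Expected offspring if breeding at age x = l(x) × b_x:
  age 6: 0.58 × 42 = 24.360
  age 7: 0.30 × 67 = 20.100
  age 8: 0.18 × 93 = 16.740
  age 9: 0.13 × 139 = 18.070
Maximum at age 6 (24.360).

6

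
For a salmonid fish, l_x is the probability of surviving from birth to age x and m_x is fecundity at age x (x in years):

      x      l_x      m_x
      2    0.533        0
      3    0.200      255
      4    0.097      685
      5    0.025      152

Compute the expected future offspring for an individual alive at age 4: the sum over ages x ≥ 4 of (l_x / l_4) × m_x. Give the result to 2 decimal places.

l_4 = 0.097. Conditional survival from age 4 to x is l_x / l_4.
  x=4: (0.097/0.097) × 685 = 685.0000
  x=5: (0.025/0.097) × 152 = 39.1753
Sum = 685.0000 + 39.1753 = 724.1753

724.18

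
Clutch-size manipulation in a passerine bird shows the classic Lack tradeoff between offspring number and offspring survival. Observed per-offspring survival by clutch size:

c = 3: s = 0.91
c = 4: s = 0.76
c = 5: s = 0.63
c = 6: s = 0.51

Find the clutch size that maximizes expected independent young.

Expected independent young = c × s(c):
  c=3: 3 × 0.91 = 2.730
  c=4: 4 × 0.76 = 3.040
  c=5: 5 × 0.63 = 3.150
  c=6: 6 × 0.51 = 3.060
Maximum at c = 5 (3.150 independent young).

5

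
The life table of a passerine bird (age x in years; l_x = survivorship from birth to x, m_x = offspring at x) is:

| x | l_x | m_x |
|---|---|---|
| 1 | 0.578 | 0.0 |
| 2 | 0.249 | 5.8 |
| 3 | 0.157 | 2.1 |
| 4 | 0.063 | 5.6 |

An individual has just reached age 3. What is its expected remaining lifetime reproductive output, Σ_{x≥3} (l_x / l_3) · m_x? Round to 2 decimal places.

4.35

l_3 = 0.157. Conditional survival from age 3 to x is l_x / l_3.
  x=3: (0.157/0.157) × 2.1 = 2.1000
  x=4: (0.063/0.157) × 5.6 = 2.2471
Sum = 2.1000 + 2.2471 = 4.3471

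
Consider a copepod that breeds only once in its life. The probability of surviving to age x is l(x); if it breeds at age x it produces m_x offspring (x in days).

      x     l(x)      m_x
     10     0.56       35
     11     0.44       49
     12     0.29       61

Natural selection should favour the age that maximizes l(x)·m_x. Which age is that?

Expected offspring if breeding at age x = l(x) × m_x:
  age 10: 0.56 × 35 = 19.600
  age 11: 0.44 × 49 = 21.560
  age 12: 0.29 × 61 = 17.690
Maximum at age 11 (21.560).

11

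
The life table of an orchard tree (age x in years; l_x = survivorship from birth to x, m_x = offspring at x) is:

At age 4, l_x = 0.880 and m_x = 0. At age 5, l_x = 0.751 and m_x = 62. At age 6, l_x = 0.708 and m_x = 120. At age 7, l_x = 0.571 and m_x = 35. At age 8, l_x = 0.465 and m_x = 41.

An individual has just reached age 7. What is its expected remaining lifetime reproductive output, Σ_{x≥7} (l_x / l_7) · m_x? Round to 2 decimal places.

68.39

l_7 = 0.571. Conditional survival from age 7 to x is l_x / l_7.
  x=7: (0.571/0.571) × 35 = 35.0000
  x=8: (0.465/0.571) × 41 = 33.3888
Sum = 35.0000 + 33.3888 = 68.3888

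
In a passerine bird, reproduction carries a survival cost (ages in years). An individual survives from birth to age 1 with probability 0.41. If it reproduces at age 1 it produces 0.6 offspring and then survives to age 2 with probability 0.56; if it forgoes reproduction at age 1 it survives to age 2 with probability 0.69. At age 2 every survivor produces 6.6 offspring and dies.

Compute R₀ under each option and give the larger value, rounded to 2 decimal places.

breed at age 1: R₀ = 0.41 × (0.6 + 0.56 × 6.6) = 0.41 × 4.2960 = 1.7614
delay to age 2: R₀ = 0.41 × (0.69 × 6.6) = 0.41 × 4.5540 = 1.8671
Higher: delay to age 2 (1.8671).

1.87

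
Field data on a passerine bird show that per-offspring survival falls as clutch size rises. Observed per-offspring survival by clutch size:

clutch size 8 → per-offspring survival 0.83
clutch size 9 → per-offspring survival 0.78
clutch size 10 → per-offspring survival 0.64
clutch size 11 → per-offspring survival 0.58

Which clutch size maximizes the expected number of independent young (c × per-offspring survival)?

Expected independent young = c × s(c):
  c=8: 8 × 0.83 = 6.640
  c=9: 9 × 0.78 = 7.020
  c=10: 10 × 0.64 = 6.400
  c=11: 11 × 0.58 = 6.380
Maximum at c = 9 (7.020 independent young).

9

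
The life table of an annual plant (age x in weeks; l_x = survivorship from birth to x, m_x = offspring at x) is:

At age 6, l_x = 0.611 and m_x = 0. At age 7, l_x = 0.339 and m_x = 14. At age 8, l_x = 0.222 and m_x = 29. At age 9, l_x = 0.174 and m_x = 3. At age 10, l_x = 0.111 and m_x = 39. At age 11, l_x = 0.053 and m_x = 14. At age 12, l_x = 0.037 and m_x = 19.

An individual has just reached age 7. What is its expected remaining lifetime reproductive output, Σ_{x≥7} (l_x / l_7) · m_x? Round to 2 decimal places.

51.56

l_7 = 0.339. Conditional survival from age 7 to x is l_x / l_7.
  x=7: (0.339/0.339) × 14 = 14.0000
  x=8: (0.222/0.339) × 29 = 18.9912
  x=9: (0.174/0.339) × 3 = 1.5398
  x=10: (0.111/0.339) × 39 = 12.7699
  x=11: (0.053/0.339) × 14 = 2.1888
  x=12: (0.037/0.339) × 19 = 2.0737
Sum = 14.0000 + 18.9912 + 1.5398 + 12.7699 + 2.1888 + 2.0737 = 51.5634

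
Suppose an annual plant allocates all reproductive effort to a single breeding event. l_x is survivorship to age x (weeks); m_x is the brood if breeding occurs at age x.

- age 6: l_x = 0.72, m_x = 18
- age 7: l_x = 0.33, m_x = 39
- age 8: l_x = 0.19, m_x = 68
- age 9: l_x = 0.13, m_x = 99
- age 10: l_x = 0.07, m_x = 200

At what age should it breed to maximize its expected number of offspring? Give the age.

10

Expected offspring if breeding at age x = l_x × m_x:
  age 6: 0.72 × 18 = 12.960
  age 7: 0.33 × 39 = 12.870
  age 8: 0.19 × 68 = 12.920
  age 9: 0.13 × 99 = 12.870
  age 10: 0.07 × 200 = 14.000
Maximum at age 10 (14.000).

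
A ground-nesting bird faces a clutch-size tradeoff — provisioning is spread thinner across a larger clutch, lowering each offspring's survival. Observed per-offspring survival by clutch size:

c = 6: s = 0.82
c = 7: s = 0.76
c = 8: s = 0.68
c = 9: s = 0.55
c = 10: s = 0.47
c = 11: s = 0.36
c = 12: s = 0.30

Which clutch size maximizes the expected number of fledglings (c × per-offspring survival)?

Expected fledglings = c × s(c):
  c=6: 6 × 0.82 = 4.920
  c=7: 7 × 0.76 = 5.320
  c=8: 8 × 0.68 = 5.440
  c=9: 9 × 0.55 = 4.950
  c=10: 10 × 0.47 = 4.700
  c=11: 11 × 0.36 = 3.960
  c=12: 12 × 0.30 = 3.600
Maximum at c = 8 (5.440 fledglings).

8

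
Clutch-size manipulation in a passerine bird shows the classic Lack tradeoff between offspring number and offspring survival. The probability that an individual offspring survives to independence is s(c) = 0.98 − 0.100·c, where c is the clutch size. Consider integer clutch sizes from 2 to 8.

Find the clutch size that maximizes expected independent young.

5

Expected independent young = c × s(c):
  c=2: 2 × 0.780 = 1.560
  c=3: 3 × 0.680 = 2.040
  c=4: 4 × 0.580 = 2.320
  c=5: 5 × 0.480 = 2.400
  c=6: 6 × 0.380 = 2.280
  c=7: 7 × 0.280 = 1.960
  c=8: 8 × 0.180 = 1.440
Maximum at c = 5 (2.400 independent young).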